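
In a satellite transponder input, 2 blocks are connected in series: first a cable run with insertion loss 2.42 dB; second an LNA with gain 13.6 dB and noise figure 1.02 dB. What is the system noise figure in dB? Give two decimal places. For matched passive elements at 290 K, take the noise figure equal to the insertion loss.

3.44 dB

Convert to linear (a loss of L dB is a gain of −L dB): F_i = 10^(NF_i/10), G_i = 10^(G_i,dB/10)
  Stage 1: F_1 = 10^(2.42/10) = 1.746, G_1 = 10^(−2.42/10) = 0.5728
  Stage 2: F_2 = 10^(1.02/10) = 1.265, G_2 = 10^(13.6/10) = 22.91
Friis cascade:
  F = 1.746 + (1.265 − 1)/0.5728 = 2.208
NF = 10 log₁₀(2.208) = 3.44 dB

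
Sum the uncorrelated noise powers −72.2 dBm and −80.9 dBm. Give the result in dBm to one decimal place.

Convert to linear, add, convert back:
P₁ = 6.03×10⁻¹¹ W, P₂ = 8.13×10⁻¹² W
P_tot = 6.84×10⁻¹¹ W → 10 log₁₀(P_tot / 10⁻³) = −71.7 dBm

−71.7 dBm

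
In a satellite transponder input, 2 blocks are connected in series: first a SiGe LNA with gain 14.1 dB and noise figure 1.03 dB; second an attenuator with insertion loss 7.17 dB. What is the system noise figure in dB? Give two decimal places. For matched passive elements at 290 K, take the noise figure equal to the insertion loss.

Convert to linear (a loss of L dB is a gain of −L dB): F_i = 10^(NF_i/10), G_i = 10^(G_i,dB/10)
  Stage 1: F_1 = 10^(1.03/10) = 1.268, G_1 = 10^(14.1/10) = 25.70
  Stage 2: F_2 = 10^(7.17/10) = 5.212, G_2 = 10^(−7.17/10) = 0.1919
Friis cascade:
  F = 1.268 + (5.212 − 1)/25.70 = 1.432
NF = 10 log₁₀(1.432) = 1.56 dB

1.56 dB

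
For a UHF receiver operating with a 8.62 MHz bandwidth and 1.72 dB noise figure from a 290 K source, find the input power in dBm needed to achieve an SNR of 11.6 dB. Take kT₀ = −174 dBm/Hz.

Sensitivity = −174 + 10 log₁₀(B) + NF + SNR_min
= −174 + 69.36 + 1.72 + 11.6
= −91.32 dBm → −91.3 dBm

−91.3 dBm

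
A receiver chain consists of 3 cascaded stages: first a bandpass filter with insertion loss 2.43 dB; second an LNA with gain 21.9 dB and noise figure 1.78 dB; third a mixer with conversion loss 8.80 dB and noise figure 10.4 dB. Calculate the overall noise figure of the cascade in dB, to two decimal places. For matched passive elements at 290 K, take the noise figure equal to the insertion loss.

Convert to linear (a loss of L dB is a gain of −L dB): F_i = 10^(NF_i/10), G_i = 10^(G_i,dB/10)
  Stage 1: F_1 = 10^(2.43/10) = 1.750, G_1 = 10^(−2.43/10) = 0.5715
  Stage 2: F_2 = 10^(1.78/10) = 1.507, G_2 = 10^(21.9/10) = 154.9
  Stage 3: F_3 = 10^(10.4/10) = 10.96, G_3 = 10^(−8.80/10) = 0.1318
Friis cascade:
  F = 1.750 + (1.507 − 1)/0.5715 + (10.96 − 1)/88.51 = 2.749
NF = 10 log₁₀(2.749) = 4.39 dB

4.39 dB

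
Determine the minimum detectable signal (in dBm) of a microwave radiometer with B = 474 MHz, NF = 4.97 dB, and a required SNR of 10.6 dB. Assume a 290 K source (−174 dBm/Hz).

Sensitivity = −174 + 10 log₁₀(B) + NF + SNR_min
= −174 + 86.76 + 4.97 + 10.6
= −71.67 dBm → −71.7 dBm

−71.7 dBm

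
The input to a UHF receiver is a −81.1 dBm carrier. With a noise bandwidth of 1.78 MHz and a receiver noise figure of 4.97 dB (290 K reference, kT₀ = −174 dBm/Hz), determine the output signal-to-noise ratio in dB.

Noise floor: N = −174 + 10 log₁₀(B) + NF
10 log₁₀(1.78×10⁶) = 62.5 dB
N = −174 + 62.5 + 4.97 = −106.53 dBm
SNR = P_sig − N = −81.1 − (−106.53) = 25.43 dB → 25.4 dB

25.4 dB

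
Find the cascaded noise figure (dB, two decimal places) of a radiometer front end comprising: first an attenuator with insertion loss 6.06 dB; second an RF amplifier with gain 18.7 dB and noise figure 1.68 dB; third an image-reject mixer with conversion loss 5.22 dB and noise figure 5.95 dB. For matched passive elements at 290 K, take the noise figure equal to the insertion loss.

7.86 dB

Convert to linear (a loss of L dB is a gain of −L dB): F_i = 10^(NF_i/10), G_i = 10^(G_i,dB/10)
  Stage 1: F_1 = 10^(6.06/10) = 4.036, G_1 = 10^(−6.06/10) = 0.2477
  Stage 2: F_2 = 10^(1.68/10) = 1.472, G_2 = 10^(18.7/10) = 74.13
  Stage 3: F_3 = 10^(5.95/10) = 3.936, G_3 = 10^(−5.22/10) = 0.3006
Friis cascade:
  F = 4.036 + (1.472 − 1)/0.2477 + (3.936 − 1)/18.37 = 6.103
NF = 10 log₁₀(6.103) = 7.86 dB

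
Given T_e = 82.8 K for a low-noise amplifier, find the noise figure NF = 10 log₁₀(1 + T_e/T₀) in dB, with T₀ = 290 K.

1.09 dB

F = 1 + T_e/T₀ = 1 + 82.8/290 = 1.28552
NF = 10 log₁₀(1.28552) = 1.09 dB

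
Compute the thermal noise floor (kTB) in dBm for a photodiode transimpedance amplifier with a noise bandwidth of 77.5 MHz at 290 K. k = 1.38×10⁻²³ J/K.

P_n = kTB = 1.38×10⁻²³ × 290 × 7.75×10⁷ = 3.10×10⁻¹³ W
In dBm: 10 log₁₀(3.10×10⁻¹³ / 10⁻³) = −95.1 dBm

−95.1 dBm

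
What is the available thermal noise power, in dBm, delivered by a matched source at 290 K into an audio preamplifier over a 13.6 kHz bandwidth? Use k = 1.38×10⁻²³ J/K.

−132.6 dBm

P_n = kTB = 1.38×10⁻²³ × 290 × 1.36×10⁴ = 5.44×10⁻¹⁷ W
In dBm: 10 log₁₀(5.44×10⁻¹⁷ / 10⁻³) = −132.6 dBm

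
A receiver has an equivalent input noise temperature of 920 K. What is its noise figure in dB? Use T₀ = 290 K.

F = 1 + T_e/T₀ = 1 + 920/290 = 4.17241
NF = 10 log₁₀(4.17241) = 6.20 dB

6.20 dB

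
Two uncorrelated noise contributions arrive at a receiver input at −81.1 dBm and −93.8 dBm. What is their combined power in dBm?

−80.9 dBm

Convert to linear, add, convert back:
P₁ = 7.76×10⁻¹² W, P₂ = 4.17×10⁻¹³ W
P_tot = 8.18×10⁻¹² W → 10 log₁₀(P_tot / 10⁻³) = −80.9 dBm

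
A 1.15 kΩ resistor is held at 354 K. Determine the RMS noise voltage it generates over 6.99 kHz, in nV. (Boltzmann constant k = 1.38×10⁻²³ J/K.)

V_n = √(4kTRB)
4kTRB = 4 × 1.38×10⁻²³ × 354 × 1.15×10³ × 6.99×10³ = 1.57×10⁻¹³ V²
V_n = √(1.57×10⁻¹³) = 3.96×10⁻⁷ V = 396 nV

396 nV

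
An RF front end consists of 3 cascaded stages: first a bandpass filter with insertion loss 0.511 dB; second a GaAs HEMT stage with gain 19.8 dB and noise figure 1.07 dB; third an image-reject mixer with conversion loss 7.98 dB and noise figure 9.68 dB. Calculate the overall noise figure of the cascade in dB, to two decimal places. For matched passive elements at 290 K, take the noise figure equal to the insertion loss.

Convert to linear (a loss of L dB is a gain of −L dB): F_i = 10^(NF_i/10), G_i = 10^(G_i,dB/10)
  Stage 1: F_1 = 10^(0.511/10) = 1.125, G_1 = 10^(−0.511/10) = 0.8890
  Stage 2: F_2 = 10^(1.07/10) = 1.279, G_2 = 10^(19.8/10) = 95.50
  Stage 3: F_3 = 10^(9.68/10) = 9.290, G_3 = 10^(−7.98/10) = 0.1592
Friis cascade:
  F = 1.125 + (1.279 − 1)/0.8890 + (9.290 − 1)/84.90 = 1.537
NF = 10 log₁₀(1.537) = 1.87 dB

1.87 dB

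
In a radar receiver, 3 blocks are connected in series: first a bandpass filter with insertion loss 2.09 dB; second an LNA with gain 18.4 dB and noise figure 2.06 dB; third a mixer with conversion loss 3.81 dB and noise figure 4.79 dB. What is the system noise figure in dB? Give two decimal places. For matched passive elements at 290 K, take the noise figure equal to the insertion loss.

4.23 dB

Convert to linear (a loss of L dB is a gain of −L dB): F_i = 10^(NF_i/10), G_i = 10^(G_i,dB/10)
  Stage 1: F_1 = 10^(2.09/10) = 1.618, G_1 = 10^(−2.09/10) = 0.6180
  Stage 2: F_2 = 10^(2.06/10) = 1.607, G_2 = 10^(18.4/10) = 69.18
  Stage 3: F_3 = 10^(4.79/10) = 3.013, G_3 = 10^(−3.81/10) = 0.4159
Friis cascade:
  F = 1.618 + (1.607 − 1)/0.6180 + (3.013 − 1)/42.76 = 2.647
NF = 10 log₁₀(2.647) = 4.23 dB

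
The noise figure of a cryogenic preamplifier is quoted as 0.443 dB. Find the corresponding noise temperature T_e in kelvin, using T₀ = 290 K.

F = 10^(0.443/10) = 1.10739
T_e = (F − 1)·T₀ = (1.10739 − 1) × 290 = 31.1 K

31.1 K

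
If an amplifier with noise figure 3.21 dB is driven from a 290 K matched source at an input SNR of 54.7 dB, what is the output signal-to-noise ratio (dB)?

By definition F = SNR_in/SNR_out, so in dB: SNR_out = SNR_in − NF
SNR_out = 54.7 − 3.21 = 51.49 dB

51.49 dB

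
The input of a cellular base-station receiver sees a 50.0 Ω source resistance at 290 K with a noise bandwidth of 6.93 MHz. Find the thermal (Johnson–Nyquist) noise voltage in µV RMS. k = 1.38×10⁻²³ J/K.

V_n = √(4kTRB)
4kTRB = 4 × 1.38×10⁻²³ × 290 × 5.00×10¹ × 6.93×10⁶ = 5.55×10⁻¹² V²
V_n = √(5.55×10⁻¹²) = 2.36×10⁻⁶ V = 2.36 µV

2.36 µV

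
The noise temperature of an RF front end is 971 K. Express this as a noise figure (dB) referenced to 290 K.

6.38 dB

F = 1 + T_e/T₀ = 1 + 971/290 = 4.34828
NF = 10 log₁₀(4.34828) = 6.38 dB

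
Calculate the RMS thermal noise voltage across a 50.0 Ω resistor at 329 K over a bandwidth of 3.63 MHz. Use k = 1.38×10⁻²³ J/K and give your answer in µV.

V_n = √(4kTRB)
4kTRB = 4 × 1.38×10⁻²³ × 329 × 5.00×10¹ × 3.63×10⁶ = 3.30×10⁻¹² V²
V_n = √(3.30×10⁻¹²) = 1.82×10⁻⁶ V = 1.82 µV

1.82 µV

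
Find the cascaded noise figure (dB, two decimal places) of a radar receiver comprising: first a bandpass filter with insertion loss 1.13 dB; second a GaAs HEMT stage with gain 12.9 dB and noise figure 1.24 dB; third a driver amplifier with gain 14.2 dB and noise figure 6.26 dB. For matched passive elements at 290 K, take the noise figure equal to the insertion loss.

Convert to linear (a loss of L dB is a gain of −L dB): F_i = 10^(NF_i/10), G_i = 10^(G_i,dB/10)
  Stage 1: F_1 = 10^(1.13/10) = 1.297, G_1 = 10^(−1.13/10) = 0.7709
  Stage 2: F_2 = 10^(1.24/10) = 1.330, G_2 = 10^(12.9/10) = 19.50
  Stage 3: F_3 = 10^(6.26/10) = 4.227, G_3 = 10^(14.2/10) = 26.30
Friis cascade:
  F = 1.297 + (1.330 − 1)/0.7709 + (4.227 − 1)/15.03 = 1.941
NF = 10 log₁₀(1.941) = 2.88 dB

2.88 dB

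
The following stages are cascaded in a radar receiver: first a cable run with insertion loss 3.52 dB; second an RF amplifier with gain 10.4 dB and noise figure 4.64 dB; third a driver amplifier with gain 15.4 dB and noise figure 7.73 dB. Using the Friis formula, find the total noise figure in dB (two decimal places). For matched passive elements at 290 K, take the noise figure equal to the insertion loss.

8.78 dB

Convert to linear (a loss of L dB is a gain of −L dB): F_i = 10^(NF_i/10), G_i = 10^(G_i,dB/10)
  Stage 1: F_1 = 10^(3.52/10) = 2.249, G_1 = 10^(−3.52/10) = 0.4446
  Stage 2: F_2 = 10^(4.64/10) = 2.911, G_2 = 10^(10.4/10) = 10.96
  Stage 3: F_3 = 10^(7.73/10) = 5.929, G_3 = 10^(15.4/10) = 34.67
Friis cascade:
  F = 2.249 + (2.911 − 1)/0.4446 + (5.929 − 1)/4.875 = 7.557
NF = 10 log₁₀(7.557) = 8.78 dB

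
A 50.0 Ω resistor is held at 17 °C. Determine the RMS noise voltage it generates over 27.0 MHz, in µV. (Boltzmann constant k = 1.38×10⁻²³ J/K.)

4.65 µV

T = 17 °C + 273.15 = 290.15 K
V_n = √(4kTRB)
4kTRB = 4 × 1.38×10⁻²³ × 290.15 × 5.00×10¹ × 2.70×10⁷ = 2.16×10⁻¹¹ V²
V_n = √(2.16×10⁻¹¹) = 4.65×10⁻⁶ V = 4.65 µV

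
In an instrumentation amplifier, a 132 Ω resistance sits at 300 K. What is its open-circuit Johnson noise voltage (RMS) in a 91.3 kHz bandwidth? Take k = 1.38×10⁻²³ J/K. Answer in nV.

447 nV

V_n = √(4kTRB)
4kTRB = 4 × 1.38×10⁻²³ × 300 × 1.32×10² × 9.13×10⁴ = 2.00×10⁻¹³ V²
V_n = √(2.00×10⁻¹³) = 4.47×10⁻⁷ V = 447 nV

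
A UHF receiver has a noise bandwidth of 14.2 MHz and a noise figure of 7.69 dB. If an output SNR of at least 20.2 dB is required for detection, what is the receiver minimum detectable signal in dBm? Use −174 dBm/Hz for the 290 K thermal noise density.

−74.6 dBm

Sensitivity = −174 + 10 log₁₀(B) + NF + SNR_min
= −174 + 71.52 + 7.69 + 20.2
= −74.59 dBm → −74.6 dBm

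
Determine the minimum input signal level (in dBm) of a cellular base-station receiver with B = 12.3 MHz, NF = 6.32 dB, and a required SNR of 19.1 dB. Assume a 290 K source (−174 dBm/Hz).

Sensitivity = −174 + 10 log₁₀(B) + NF + SNR_min
= −174 + 70.9 + 6.32 + 19.1
= −77.68 dBm → −77.7 dBm

−77.7 dBm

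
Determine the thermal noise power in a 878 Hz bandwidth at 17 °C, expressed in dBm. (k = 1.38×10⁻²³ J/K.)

T = 17 °C + 273.15 = 290.15 K
P_n = kTB = 1.38×10⁻²³ × 290.15 × 8.78×10² = 3.52×10⁻¹⁸ W
In dBm: 10 log₁₀(3.52×10⁻¹⁸ / 10⁻³) = −144.5 dBm

−144.5 dBm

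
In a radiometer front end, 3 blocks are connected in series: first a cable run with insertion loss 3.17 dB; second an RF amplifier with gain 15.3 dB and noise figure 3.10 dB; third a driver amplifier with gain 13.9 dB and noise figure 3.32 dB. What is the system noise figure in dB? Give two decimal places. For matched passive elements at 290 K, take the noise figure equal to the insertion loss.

Convert to linear (a loss of L dB is a gain of −L dB): F_i = 10^(NF_i/10), G_i = 10^(G_i,dB/10)
  Stage 1: F_1 = 10^(3.17/10) = 2.075, G_1 = 10^(−3.17/10) = 0.4819
  Stage 2: F_2 = 10^(3.10/10) = 2.042, G_2 = 10^(15.3/10) = 33.88
  Stage 3: F_3 = 10^(3.32/10) = 2.148, G_3 = 10^(13.9/10) = 24.55
Friis cascade:
  F = 2.075 + (2.042 − 1)/0.4819 + (2.148 − 1)/16.33 = 4.307
NF = 10 log₁₀(4.307) = 6.34 dB

6.34 dB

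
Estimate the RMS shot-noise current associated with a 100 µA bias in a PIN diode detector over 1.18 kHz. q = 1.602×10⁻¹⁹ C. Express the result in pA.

I_n = √(2qI·B)
2qI·B = 2 × 1.602×10⁻¹⁹ × 1.00×10⁻⁴ × 1.18×10³ = 3.78×10⁻²⁰ A²
I_n = √(3.78×10⁻²⁰) = 1.94×10⁻¹⁰ A = 194 pA

194 pA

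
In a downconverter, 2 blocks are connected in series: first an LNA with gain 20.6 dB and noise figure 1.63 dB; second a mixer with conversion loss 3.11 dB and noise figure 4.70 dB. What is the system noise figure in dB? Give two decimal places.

1.68 dB

Convert to linear (a loss of L dB is a gain of −L dB): F_i = 10^(NF_i/10), G_i = 10^(G_i,dB/10)
  Stage 1: F_1 = 10^(1.63/10) = 1.455, G_1 = 10^(20.6/10) = 114.8
  Stage 2: F_2 = 10^(4.70/10) = 2.951, G_2 = 10^(−3.11/10) = 0.4887
Friis cascade:
  F = 1.455 + (2.951 − 1)/114.8 = 1.472
NF = 10 log₁₀(1.472) = 1.68 dB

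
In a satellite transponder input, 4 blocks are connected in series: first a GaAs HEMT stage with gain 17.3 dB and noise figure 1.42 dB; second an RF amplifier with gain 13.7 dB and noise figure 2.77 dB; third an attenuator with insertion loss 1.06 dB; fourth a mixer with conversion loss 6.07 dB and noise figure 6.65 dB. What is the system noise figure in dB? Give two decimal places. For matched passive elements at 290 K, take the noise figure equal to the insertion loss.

Convert to linear (a loss of L dB is a gain of −L dB): F_i = 10^(NF_i/10), G_i = 10^(G_i,dB/10)
  Stage 1: F_1 = 10^(1.42/10) = 1.387, G_1 = 10^(17.3/10) = 53.70
  Stage 2: F_2 = 10^(2.77/10) = 1.892, G_2 = 10^(13.7/10) = 23.44
  Stage 3: F_3 = 10^(1.06/10) = 1.276, G_3 = 10^(−1.06/10) = 0.7834
  Stage 4: F_4 = 10^(6.65/10) = 4.624, G_4 = 10^(−6.07/10) = 0.2472
Friis cascade:
  F = 1.387 + (1.892 − 1)/53.70 + (1.276 − 1)/1259 + (4.624 − 1)/986.3 = 1.407
NF = 10 log₁₀(1.407) = 1.48 dB

1.48 dB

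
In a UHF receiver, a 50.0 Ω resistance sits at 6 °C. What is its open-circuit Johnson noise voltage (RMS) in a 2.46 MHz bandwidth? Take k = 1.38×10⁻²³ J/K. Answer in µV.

1.38 µV

T = 6 °C + 273.15 = 279.15 K
V_n = √(4kTRB)
4kTRB = 4 × 1.38×10⁻²³ × 279.15 × 5.00×10¹ × 2.46×10⁶ = 1.90×10⁻¹² V²
V_n = √(1.90×10⁻¹²) = 1.38×10⁻⁶ V = 1.38 µV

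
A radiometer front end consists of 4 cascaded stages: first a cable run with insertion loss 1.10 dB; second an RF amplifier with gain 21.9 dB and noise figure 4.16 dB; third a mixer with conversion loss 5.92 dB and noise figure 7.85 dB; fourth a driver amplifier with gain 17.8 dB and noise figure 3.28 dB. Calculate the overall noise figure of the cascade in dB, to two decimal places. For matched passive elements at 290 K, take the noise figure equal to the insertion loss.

5.36 dB

Convert to linear (a loss of L dB is a gain of −L dB): F_i = 10^(NF_i/10), G_i = 10^(G_i,dB/10)
  Stage 1: F_1 = 10^(1.10/10) = 1.288, G_1 = 10^(−1.10/10) = 0.7762
  Stage 2: F_2 = 10^(4.16/10) = 2.606, G_2 = 10^(21.9/10) = 154.9
  Stage 3: F_3 = 10^(7.85/10) = 6.095, G_3 = 10^(−5.92/10) = 0.2559
  Stage 4: F_4 = 10^(3.28/10) = 2.128, G_4 = 10^(17.8/10) = 60.26
Friis cascade:
  F = 1.288 + (2.606 − 1)/0.7762 + (6.095 − 1)/120.2 + (2.128 − 1)/30.76 = 3.436
NF = 10 log₁₀(3.436) = 5.36 dB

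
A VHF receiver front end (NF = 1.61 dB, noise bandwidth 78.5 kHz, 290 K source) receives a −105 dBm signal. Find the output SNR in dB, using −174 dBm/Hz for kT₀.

18.4 dB

Noise floor: N = −174 + 10 log₁₀(B) + NF
10 log₁₀(7.85×10⁴) = 48.95 dB
N = −174 + 48.95 + 1.61 = −123.44 dBm
SNR = P_sig − N = −105 − (−123.44) = 18.44 dB → 18.4 dB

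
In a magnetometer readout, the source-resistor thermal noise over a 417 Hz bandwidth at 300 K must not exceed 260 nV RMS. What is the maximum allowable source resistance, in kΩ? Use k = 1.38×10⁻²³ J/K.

Johnson–Nyquist: V_n = √(4kTRB) ⇒ R = V_n² / (4kTB)
4kTB = 4 × 1.38×10⁻²³ × 300 × 4.17×10² = 6.91×10⁻¹⁸
R = (2.60×10⁻⁷)² / 6.91×10⁻¹⁸ = 9.79×10³ Ω = 9.79 kΩ

9.79 kΩ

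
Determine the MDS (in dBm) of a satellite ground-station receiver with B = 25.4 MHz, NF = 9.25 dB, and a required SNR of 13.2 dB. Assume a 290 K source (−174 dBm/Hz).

−77.5 dBm

Sensitivity = −174 + 10 log₁₀(B) + NF + SNR_min
= −174 + 74.05 + 9.25 + 13.2
= −77.50 dBm → −77.5 dBm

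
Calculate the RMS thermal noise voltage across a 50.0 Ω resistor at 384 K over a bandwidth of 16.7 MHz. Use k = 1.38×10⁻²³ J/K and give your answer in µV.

4.21 µV

V_n = √(4kTRB)
4kTRB = 4 × 1.38×10⁻²³ × 384 × 5.00×10¹ × 1.67×10⁷ = 1.77×10⁻¹¹ V²
V_n = √(1.77×10⁻¹¹) = 4.21×10⁻⁶ V = 4.21 µV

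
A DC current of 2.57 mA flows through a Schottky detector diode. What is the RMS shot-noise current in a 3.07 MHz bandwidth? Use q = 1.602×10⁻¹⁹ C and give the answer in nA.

50.3 nA

I_n = √(2qI·B)
2qI·B = 2 × 1.602×10⁻¹⁹ × 2.57×10⁻³ × 3.07×10⁶ = 2.53×10⁻¹⁵ A²
I_n = √(2.53×10⁻¹⁵) = 5.03×10⁻⁸ A = 50.3 nA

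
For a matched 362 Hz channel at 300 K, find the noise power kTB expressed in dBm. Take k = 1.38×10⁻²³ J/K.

−148.2 dBm

P_n = kTB = 1.38×10⁻²³ × 300 × 3.62×10² = 1.50×10⁻¹⁸ W
In dBm: 10 log₁₀(1.50×10⁻¹⁸ / 10⁻³) = −148.2 dBm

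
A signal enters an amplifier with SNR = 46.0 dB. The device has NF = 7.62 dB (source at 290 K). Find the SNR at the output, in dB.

38.38 dB

By definition F = SNR_in/SNR_out, so in dB: SNR_out = SNR_in − NF
SNR_out = 46.0 − 7.62 = 38.38 dB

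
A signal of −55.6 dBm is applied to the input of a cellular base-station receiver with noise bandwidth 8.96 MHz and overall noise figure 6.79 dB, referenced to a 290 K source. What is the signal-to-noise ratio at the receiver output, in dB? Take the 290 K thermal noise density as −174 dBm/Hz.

42.1 dB

Noise floor: N = −174 + 10 log₁₀(B) + NF
10 log₁₀(8.96×10⁶) = 69.52 dB
N = −174 + 69.52 + 6.79 = −97.69 dBm
SNR = P_sig − N = −55.6 − (−97.69) = 42.09 dB → 42.1 dB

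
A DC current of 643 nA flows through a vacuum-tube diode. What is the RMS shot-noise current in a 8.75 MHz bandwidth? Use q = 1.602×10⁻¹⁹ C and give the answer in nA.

I_n = √(2qI·B)
2qI·B = 2 × 1.602×10⁻¹⁹ × 6.43×10⁻⁷ × 8.75×10⁶ = 1.80×10⁻¹⁸ A²
I_n = √(1.80×10⁻¹⁸) = 1.34×10⁻⁹ A = 1.34 nA

1.34 nA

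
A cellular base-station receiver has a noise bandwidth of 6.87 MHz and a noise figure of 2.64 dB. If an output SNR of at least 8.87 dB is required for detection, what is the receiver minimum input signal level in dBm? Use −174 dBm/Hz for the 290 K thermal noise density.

Sensitivity = −174 + 10 log₁₀(B) + NF + SNR_min
= −174 + 68.37 + 2.64 + 8.87
= −94.12 dBm → −94.1 dBm

−94.1 dBm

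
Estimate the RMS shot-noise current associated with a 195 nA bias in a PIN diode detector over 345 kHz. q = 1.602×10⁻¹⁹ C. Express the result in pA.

147 pA

I_n = √(2qI·B)
2qI·B = 2 × 1.602×10⁻¹⁹ × 1.95×10⁻⁷ × 3.45×10⁵ = 2.16×10⁻²⁰ A²
I_n = √(2.16×10⁻²⁰) = 1.47×10⁻¹⁰ A = 147 pA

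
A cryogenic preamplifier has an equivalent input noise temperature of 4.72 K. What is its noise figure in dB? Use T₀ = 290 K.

0.070 dB

F = 1 + T_e/T₀ = 1 + 4.72/290 = 1.01628
NF = 10 log₁₀(1.01628) = 0.070 dB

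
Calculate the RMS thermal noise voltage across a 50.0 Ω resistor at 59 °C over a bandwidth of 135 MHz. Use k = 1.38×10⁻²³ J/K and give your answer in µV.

11.1 µV

T = 59 °C + 273.15 = 332.15 K
V_n = √(4kTRB)
4kTRB = 4 × 1.38×10⁻²³ × 332.15 × 5.00×10¹ × 1.35×10⁸ = 1.24×10⁻¹⁰ V²
V_n = √(1.24×10⁻¹⁰) = 1.11×10⁻⁵ V = 11.1 µV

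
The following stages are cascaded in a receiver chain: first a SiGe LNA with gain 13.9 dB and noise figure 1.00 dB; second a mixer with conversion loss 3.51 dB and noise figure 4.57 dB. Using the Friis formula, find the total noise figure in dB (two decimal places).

1.25 dB

Convert to linear (a loss of L dB is a gain of −L dB): F_i = 10^(NF_i/10), G_i = 10^(G_i,dB/10)
  Stage 1: F_1 = 10^(1.00/10) = 1.259, G_1 = 10^(13.9/10) = 24.55
  Stage 2: F_2 = 10^(4.57/10) = 2.864, G_2 = 10^(−3.51/10) = 0.4457
Friis cascade:
  F = 1.259 + (2.864 − 1)/24.55 = 1.335
NF = 10 log₁₀(1.335) = 1.25 dB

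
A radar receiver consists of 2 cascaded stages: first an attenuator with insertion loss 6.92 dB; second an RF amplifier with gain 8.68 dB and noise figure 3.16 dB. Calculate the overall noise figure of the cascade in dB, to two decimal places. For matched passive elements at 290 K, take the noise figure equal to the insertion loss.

10.08 dB

Convert to linear (a loss of L dB is a gain of −L dB): F_i = 10^(NF_i/10), G_i = 10^(G_i,dB/10)
  Stage 1: F_1 = 10^(6.92/10) = 4.920, G_1 = 10^(−6.92/10) = 0.2032
  Stage 2: F_2 = 10^(3.16/10) = 2.070, G_2 = 10^(8.68/10) = 7.379
Friis cascade:
  F = 4.920 + (2.070 − 1)/0.2032 = 10.19
NF = 10 log₁₀(10.19) = 10.08 dB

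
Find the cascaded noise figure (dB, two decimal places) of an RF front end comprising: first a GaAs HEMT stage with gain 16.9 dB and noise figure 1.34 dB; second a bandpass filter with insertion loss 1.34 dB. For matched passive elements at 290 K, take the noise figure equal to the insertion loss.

Convert to linear (a loss of L dB is a gain of −L dB): F_i = 10^(NF_i/10), G_i = 10^(G_i,dB/10)
  Stage 1: F_1 = 10^(1.34/10) = 1.361, G_1 = 10^(16.9/10) = 48.98
  Stage 2: F_2 = 10^(1.34/10) = 1.361, G_2 = 10^(−1.34/10) = 0.7345
Friis cascade:
  F = 1.361 + (1.361 − 1)/48.98 = 1.369
NF = 10 log₁₀(1.369) = 1.36 dB

1.36 dB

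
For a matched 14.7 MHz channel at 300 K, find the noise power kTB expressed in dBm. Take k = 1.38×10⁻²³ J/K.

P_n = kTB = 1.38×10⁻²³ × 300 × 1.47×10⁷ = 6.09×10⁻¹⁴ W
In dBm: 10 log₁₀(6.09×10⁻¹⁴ / 10⁻³) = −102.2 dBm

−102.2 dBm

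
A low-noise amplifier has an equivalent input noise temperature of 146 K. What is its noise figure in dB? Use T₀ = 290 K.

F = 1 + T_e/T₀ = 1 + 146/290 = 1.50345
NF = 10 log₁₀(1.50345) = 1.77 dB

1.77 dB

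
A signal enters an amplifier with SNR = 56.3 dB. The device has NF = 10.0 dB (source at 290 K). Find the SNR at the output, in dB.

46.3 dB

By definition F = SNR_in/SNR_out, so in dB: SNR_out = SNR_in − NF
SNR_out = 56.3 − 10.0 = 46.3 dB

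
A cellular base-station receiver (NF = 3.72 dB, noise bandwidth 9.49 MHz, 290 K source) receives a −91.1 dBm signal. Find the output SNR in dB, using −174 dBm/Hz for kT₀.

Noise floor: N = −174 + 10 log₁₀(B) + NF
10 log₁₀(9.49×10⁶) = 69.77 dB
N = −174 + 69.77 + 3.72 = −100.51 dBm
SNR = P_sig − N = −91.1 − (−100.51) = 9.41 dB → 9.4 dB

9.4 dB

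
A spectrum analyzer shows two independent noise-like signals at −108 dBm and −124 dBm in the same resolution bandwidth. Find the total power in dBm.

Convert to linear, add, convert back:
P₁ = 1.58×10⁻¹⁴ W, P₂ = 3.98×10⁻¹⁶ W
P_tot = 1.62×10⁻¹⁴ W → 10 log₁₀(P_tot / 10⁻³) = −107.9 dBm

−107.9 dBm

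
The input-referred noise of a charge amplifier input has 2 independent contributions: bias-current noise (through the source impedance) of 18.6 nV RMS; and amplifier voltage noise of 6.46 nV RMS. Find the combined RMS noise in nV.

Uncorrelated sources add in power (mean-square): V_tot = √(ΣV_i²)
V_tot = √[(1.86×10⁻⁸)² + (6.46×10⁻⁹)²] = 1.97×10⁻⁸ V = 19.7 nV

19.7 nV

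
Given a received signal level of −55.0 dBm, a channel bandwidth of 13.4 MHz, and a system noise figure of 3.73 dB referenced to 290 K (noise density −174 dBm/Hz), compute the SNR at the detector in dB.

44.0 dB

Noise floor: N = −174 + 10 log₁₀(B) + NF
10 log₁₀(1.34×10⁷) = 71.27 dB
N = −174 + 71.27 + 3.73 = −99.00 dBm
SNR = P_sig − N = −55.0 − (−99.00) = 44.00 dB → 44.0 dB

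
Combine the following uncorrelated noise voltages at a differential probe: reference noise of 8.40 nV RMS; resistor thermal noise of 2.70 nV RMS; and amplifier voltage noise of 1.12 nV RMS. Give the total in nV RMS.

Uncorrelated sources add in power (mean-square): V_tot = √(ΣV_i²)
V_tot = √[(8.40×10⁻⁹)² + (2.70×10⁻⁹)² + (1.12×10⁻⁹)²] = 8.89×10⁻⁹ V = 8.89 nV

8.89 nV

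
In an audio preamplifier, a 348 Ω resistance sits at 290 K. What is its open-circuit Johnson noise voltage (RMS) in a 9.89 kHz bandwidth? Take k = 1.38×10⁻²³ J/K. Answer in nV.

V_n = √(4kTRB)
4kTRB = 4 × 1.38×10⁻²³ × 290 × 3.48×10² × 9.89×10³ = 5.51×10⁻¹⁴ V²
V_n = √(5.51×10⁻¹⁴) = 2.35×10⁻⁷ V = 235 nV

235 nV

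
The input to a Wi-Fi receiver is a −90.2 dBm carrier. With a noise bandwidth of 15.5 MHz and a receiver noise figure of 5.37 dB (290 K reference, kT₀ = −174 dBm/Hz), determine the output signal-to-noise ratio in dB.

6.5 dB

Noise floor: N = −174 + 10 log₁₀(B) + NF
10 log₁₀(1.55×10⁷) = 71.9 dB
N = −174 + 71.9 + 5.37 = −96.73 dBm
SNR = P_sig − N = −90.2 − (−96.73) = 6.53 dB → 6.5 dB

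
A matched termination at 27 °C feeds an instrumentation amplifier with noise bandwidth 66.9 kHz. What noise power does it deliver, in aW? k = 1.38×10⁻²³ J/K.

T = 27 °C + 273.15 = 300.15 K
P_n = kTB = 1.38×10⁻²³ × 300.15 × 6.69×10⁴ = 2.77×10⁻¹⁶ W = 277 aW

277 aW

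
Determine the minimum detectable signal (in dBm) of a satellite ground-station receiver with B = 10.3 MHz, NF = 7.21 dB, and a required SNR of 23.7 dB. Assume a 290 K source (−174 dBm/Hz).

−73.0 dBm

Sensitivity = −174 + 10 log₁₀(B) + NF + SNR_min
= −174 + 70.13 + 7.21 + 23.7
= −72.96 dBm → −73.0 dBm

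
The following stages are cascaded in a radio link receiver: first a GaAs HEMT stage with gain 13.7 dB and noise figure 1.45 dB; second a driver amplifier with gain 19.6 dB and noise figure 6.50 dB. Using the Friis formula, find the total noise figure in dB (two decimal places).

1.89 dB

Convert to linear (a loss of L dB is a gain of −L dB): F_i = 10^(NF_i/10), G_i = 10^(G_i,dB/10)
  Stage 1: F_1 = 10^(1.45/10) = 1.396, G_1 = 10^(13.7/10) = 23.44
  Stage 2: F_2 = 10^(6.50/10) = 4.467, G_2 = 10^(19.6/10) = 91.20
Friis cascade:
  F = 1.396 + (4.467 − 1)/23.44 = 1.544
NF = 10 log₁₀(1.544) = 1.89 dB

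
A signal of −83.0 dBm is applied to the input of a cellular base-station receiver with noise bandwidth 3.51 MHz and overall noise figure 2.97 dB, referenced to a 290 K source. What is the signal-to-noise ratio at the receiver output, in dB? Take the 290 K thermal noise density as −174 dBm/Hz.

22.6 dB

Noise floor: N = −174 + 10 log₁₀(B) + NF
10 log₁₀(3.51×10⁶) = 65.45 dB
N = −174 + 65.45 + 2.97 = −105.58 dBm
SNR = P_sig − N = −83.0 − (−105.58) = 22.58 dB → 22.6 dB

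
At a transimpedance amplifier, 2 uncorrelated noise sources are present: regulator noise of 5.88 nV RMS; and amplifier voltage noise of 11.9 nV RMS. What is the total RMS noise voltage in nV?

13.3 nV

Uncorrelated sources add in power (mean-square): V_tot = √(ΣV_i²)
V_tot = √[(5.88×10⁻⁹)² + (1.19×10⁻⁸)²] = 1.33×10⁻⁸ V = 13.3 nV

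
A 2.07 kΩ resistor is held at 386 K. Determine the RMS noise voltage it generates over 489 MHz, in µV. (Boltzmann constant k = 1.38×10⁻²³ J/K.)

147 µV

V_n = √(4kTRB)
4kTRB = 4 × 1.38×10⁻²³ × 386 × 2.07×10³ × 4.89×10⁸ = 2.16×10⁻⁸ V²
V_n = √(2.16×10⁻⁸) = 1.47×10⁻⁴ V = 147 µV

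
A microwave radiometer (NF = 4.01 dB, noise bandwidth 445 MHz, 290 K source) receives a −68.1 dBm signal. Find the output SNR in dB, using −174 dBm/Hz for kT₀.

15.4 dB

Noise floor: N = −174 + 10 log₁₀(B) + NF
10 log₁₀(4.45×10⁸) = 86.48 dB
N = −174 + 86.48 + 4.01 = −83.51 dBm
SNR = P_sig − N = −68.1 − (−83.51) = 15.41 dB → 15.4 dB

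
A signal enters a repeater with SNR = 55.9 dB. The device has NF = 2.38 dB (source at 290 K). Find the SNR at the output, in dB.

53.52 dB

By definition F = SNR_in/SNR_out, so in dB: SNR_out = SNR_in − NF
SNR_out = 55.9 − 2.38 = 53.52 dB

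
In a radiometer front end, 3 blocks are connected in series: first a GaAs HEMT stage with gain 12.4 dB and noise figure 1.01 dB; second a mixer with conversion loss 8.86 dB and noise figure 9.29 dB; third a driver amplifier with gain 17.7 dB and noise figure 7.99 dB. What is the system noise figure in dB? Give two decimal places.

6.06 dB

Convert to linear (a loss of L dB is a gain of −L dB): F_i = 10^(NF_i/10), G_i = 10^(G_i,dB/10)
  Stage 1: F_1 = 10^(1.01/10) = 1.262, G_1 = 10^(12.4/10) = 17.38
  Stage 2: F_2 = 10^(9.29/10) = 8.492, G_2 = 10^(−8.86/10) = 0.1300
  Stage 3: F_3 = 10^(7.99/10) = 6.295, G_3 = 10^(17.7/10) = 58.88
Friis cascade:
  F = 1.262 + (8.492 − 1)/17.38 + (6.295 − 1)/2.259 = 4.036
NF = 10 log₁₀(4.036) = 6.06 dB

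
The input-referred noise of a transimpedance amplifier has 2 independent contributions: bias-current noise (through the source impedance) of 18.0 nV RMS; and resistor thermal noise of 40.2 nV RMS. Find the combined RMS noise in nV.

Uncorrelated sources add in power (mean-square): V_tot = √(ΣV_i²)
V_tot = √[(1.80×10⁻⁸)² + (4.02×10⁻⁸)²] = 4.40×10⁻⁸ V = 44.0 nV

44.0 nV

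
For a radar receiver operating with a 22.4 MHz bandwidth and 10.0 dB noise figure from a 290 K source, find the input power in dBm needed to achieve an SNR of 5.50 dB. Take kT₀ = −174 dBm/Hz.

−85.0 dBm

Sensitivity = −174 + 10 log₁₀(B) + NF + SNR_min
= −174 + 73.5 + 10.0 + 5.50
= −85.00 dBm → −85.0 dBm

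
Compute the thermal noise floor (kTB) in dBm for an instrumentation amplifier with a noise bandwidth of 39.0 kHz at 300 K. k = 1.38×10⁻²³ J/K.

P_n = kTB = 1.38×10⁻²³ × 300 × 3.90×10⁴ = 1.61×10⁻¹⁶ W
In dBm: 10 log₁₀(1.61×10⁻¹⁶ / 10⁻³) = −127.9 dBm

−127.9 dBm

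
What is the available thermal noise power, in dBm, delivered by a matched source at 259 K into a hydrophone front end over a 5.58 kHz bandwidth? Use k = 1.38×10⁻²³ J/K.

−137.0 dBm

P_n = kTB = 1.38×10⁻²³ × 259 × 5.58×10³ = 1.99×10⁻¹⁷ W
In dBm: 10 log₁₀(1.99×10⁻¹⁷ / 10⁻³) = −137.0 dBm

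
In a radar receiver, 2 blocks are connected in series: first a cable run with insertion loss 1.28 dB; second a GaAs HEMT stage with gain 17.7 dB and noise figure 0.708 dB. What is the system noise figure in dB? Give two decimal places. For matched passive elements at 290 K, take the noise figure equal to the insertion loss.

Convert to linear (a loss of L dB is a gain of −L dB): F_i = 10^(NF_i/10), G_i = 10^(G_i,dB/10)
  Stage 1: F_1 = 10^(1.28/10) = 1.343, G_1 = 10^(−1.28/10) = 0.7447
  Stage 2: F_2 = 10^(0.708/10) = 1.177, G_2 = 10^(17.7/10) = 58.88
Friis cascade:
  F = 1.343 + (1.177 − 1)/0.7447 = 1.581
NF = 10 log₁₀(1.581) = 1.99 dB

1.99 dB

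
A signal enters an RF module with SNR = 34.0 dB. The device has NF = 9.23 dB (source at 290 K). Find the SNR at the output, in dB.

24.77 dB

By definition F = SNR_in/SNR_out, so in dB: SNR_out = SNR_in − NF
SNR_out = 34.0 − 9.23 = 24.77 dB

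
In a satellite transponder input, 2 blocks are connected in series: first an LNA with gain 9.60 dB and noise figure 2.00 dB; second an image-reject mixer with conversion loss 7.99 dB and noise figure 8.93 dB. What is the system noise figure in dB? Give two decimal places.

3.68 dB

Convert to linear (a loss of L dB is a gain of −L dB): F_i = 10^(NF_i/10), G_i = 10^(G_i,dB/10)
  Stage 1: F_1 = 10^(2.00/10) = 1.585, G_1 = 10^(9.60/10) = 9.120
  Stage 2: F_2 = 10^(8.93/10) = 7.816, G_2 = 10^(−7.99/10) = 0.1589
Friis cascade:
  F = 1.585 + (7.816 − 1)/9.120 = 2.332
NF = 10 log₁₀(2.332) = 3.68 dB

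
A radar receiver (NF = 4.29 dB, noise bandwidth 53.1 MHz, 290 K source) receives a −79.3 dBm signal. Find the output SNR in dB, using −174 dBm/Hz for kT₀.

13.2 dB

Noise floor: N = −174 + 10 log₁₀(B) + NF
10 log₁₀(5.31×10⁷) = 77.25 dB
N = −174 + 77.25 + 4.29 = −92.46 dBm
SNR = P_sig − N = −79.3 − (−92.46) = 13.16 dB → 13.2 dB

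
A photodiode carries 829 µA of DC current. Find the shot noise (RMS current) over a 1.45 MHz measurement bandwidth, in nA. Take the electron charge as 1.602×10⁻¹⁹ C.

19.6 nA

I_n = √(2qI·B)
2qI·B = 2 × 1.602×10⁻¹⁹ × 8.29×10⁻⁴ × 1.45×10⁶ = 3.85×10⁻¹⁶ A²
I_n = √(3.85×10⁻¹⁶) = 1.96×10⁻⁸ A = 19.6 nA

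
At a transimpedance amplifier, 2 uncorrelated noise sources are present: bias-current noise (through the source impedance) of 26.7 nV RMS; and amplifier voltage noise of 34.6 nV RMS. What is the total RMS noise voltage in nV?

Uncorrelated sources add in power (mean-square): V_tot = √(ΣV_i²)
V_tot = √[(2.67×10⁻⁸)² + (3.46×10⁻⁸)²] = 4.37×10⁻⁸ V = 43.7 nV

43.7 nV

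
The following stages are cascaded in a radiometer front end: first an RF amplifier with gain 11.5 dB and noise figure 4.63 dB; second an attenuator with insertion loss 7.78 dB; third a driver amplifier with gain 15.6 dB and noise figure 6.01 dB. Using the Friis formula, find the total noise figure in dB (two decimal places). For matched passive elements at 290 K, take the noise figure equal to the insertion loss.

6.56 dB

Convert to linear (a loss of L dB is a gain of −L dB): F_i = 10^(NF_i/10), G_i = 10^(G_i,dB/10)
  Stage 1: F_1 = 10^(4.63/10) = 2.904, G_1 = 10^(11.5/10) = 14.13
  Stage 2: F_2 = 10^(7.78/10) = 5.998, G_2 = 10^(−7.78/10) = 0.1667
  Stage 3: F_3 = 10^(6.01/10) = 3.990, G_3 = 10^(15.6/10) = 36.31
Friis cascade:
  F = 2.904 + (5.998 − 1)/14.13 + (3.990 − 1)/2.355 = 4.528
NF = 10 log₁₀(4.528) = 6.56 dB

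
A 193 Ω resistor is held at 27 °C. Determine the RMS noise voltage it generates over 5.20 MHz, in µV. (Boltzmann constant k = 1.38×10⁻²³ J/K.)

4.08 µV

T = 27 °C + 273.15 = 300.15 K
V_n = √(4kTRB)
4kTRB = 4 × 1.38×10⁻²³ × 300.15 × 1.93×10² × 5.20×10⁶ = 1.66×10⁻¹¹ V²
V_n = √(1.66×10⁻¹¹) = 4.08×10⁻⁶ V = 4.08 µV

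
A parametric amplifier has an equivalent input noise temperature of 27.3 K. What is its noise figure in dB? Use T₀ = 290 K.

F = 1 + T_e/T₀ = 1 + 27.3/290 = 1.09414
NF = 10 log₁₀(1.09414) = 0.391 dB

0.391 dB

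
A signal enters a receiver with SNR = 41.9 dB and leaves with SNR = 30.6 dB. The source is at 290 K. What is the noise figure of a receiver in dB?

11.3 dB

NF (dB) = SNR_in(dB) − SNR_out(dB) when the source is at T₀
NF = 41.9 − 30.6 = 11.3 dB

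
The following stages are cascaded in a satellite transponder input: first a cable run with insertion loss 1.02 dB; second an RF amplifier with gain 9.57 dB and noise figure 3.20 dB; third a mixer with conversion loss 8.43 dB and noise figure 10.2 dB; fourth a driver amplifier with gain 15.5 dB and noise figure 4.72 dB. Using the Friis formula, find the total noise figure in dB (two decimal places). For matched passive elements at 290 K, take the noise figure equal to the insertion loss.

Convert to linear (a loss of L dB is a gain of −L dB): F_i = 10^(NF_i/10), G_i = 10^(G_i,dB/10)
  Stage 1: F_1 = 10^(1.02/10) = 1.265, G_1 = 10^(−1.02/10) = 0.7907
  Stage 2: F_2 = 10^(3.20/10) = 2.089, G_2 = 10^(9.57/10) = 9.057
  Stage 3: F_3 = 10^(10.2/10) = 10.47, G_3 = 10^(−8.43/10) = 0.1435
  Stage 4: F_4 = 10^(4.72/10) = 2.965, G_4 = 10^(15.5/10) = 35.48
Friis cascade:
  F = 1.265 + (2.089 − 1)/0.7907 + (10.47 − 1)/7.161 + (2.965 − 1)/1.028 = 5.876
NF = 10 log₁₀(5.876) = 7.69 dB

7.69 dB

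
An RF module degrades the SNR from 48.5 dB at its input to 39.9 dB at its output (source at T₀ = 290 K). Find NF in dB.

NF (dB) = SNR_in(dB) − SNR_out(dB) when the source is at T₀
NF = 48.5 − 39.9 = 8.6 dB

8.6 dB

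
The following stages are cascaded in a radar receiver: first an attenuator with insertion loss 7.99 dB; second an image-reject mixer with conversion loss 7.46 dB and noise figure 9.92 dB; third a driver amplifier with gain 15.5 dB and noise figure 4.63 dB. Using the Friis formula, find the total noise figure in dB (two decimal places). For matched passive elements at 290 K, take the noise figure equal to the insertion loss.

21.09 dB

Convert to linear (a loss of L dB is a gain of −L dB): F_i = 10^(NF_i/10), G_i = 10^(G_i,dB/10)
  Stage 1: F_1 = 10^(7.99/10) = 6.295, G_1 = 10^(−7.99/10) = 0.1589
  Stage 2: F_2 = 10^(9.92/10) = 9.817, G_2 = 10^(−7.46/10) = 0.1795
  Stage 3: F_3 = 10^(4.63/10) = 2.904, G_3 = 10^(15.5/10) = 35.48
Friis cascade:
  F = 6.295 + (9.817 − 1)/0.1589 + (2.904 − 1)/0.02851 = 128.6
NF = 10 log₁₀(128.6) = 21.09 dB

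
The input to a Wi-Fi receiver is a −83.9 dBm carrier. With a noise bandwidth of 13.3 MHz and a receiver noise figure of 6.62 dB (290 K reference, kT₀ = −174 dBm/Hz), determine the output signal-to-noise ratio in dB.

Noise floor: N = −174 + 10 log₁₀(B) + NF
10 log₁₀(1.33×10⁷) = 71.24 dB
N = −174 + 71.24 + 6.62 = −96.14 dBm
SNR = P_sig − N = −83.9 − (−96.14) = 12.24 dB → 12.2 dB

12.2 dB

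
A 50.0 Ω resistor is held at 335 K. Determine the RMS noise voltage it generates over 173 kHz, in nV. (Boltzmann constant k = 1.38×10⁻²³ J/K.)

400 nV

V_n = √(4kTRB)
4kTRB = 4 × 1.38×10⁻²³ × 335 × 5.00×10¹ × 1.73×10⁵ = 1.60×10⁻¹³ V²
V_n = √(1.60×10⁻¹³) = 4.00×10⁻⁷ V = 400 nV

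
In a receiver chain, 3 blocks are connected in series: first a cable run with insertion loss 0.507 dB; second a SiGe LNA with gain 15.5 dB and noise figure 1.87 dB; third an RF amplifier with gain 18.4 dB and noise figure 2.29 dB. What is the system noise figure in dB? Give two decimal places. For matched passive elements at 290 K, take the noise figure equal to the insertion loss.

2.43 dB

Convert to linear (a loss of L dB is a gain of −L dB): F_i = 10^(NF_i/10), G_i = 10^(G_i,dB/10)
  Stage 1: F_1 = 10^(0.507/10) = 1.124, G_1 = 10^(−0.507/10) = 0.8898
  Stage 2: F_2 = 10^(1.87/10) = 1.538, G_2 = 10^(15.5/10) = 35.48
  Stage 3: F_3 = 10^(2.29/10) = 1.694, G_3 = 10^(18.4/10) = 69.18
Friis cascade:
  F = 1.124 + (1.538 − 1)/0.8898 + (1.694 − 1)/31.57 = 1.751
NF = 10 log₁₀(1.751) = 2.43 dB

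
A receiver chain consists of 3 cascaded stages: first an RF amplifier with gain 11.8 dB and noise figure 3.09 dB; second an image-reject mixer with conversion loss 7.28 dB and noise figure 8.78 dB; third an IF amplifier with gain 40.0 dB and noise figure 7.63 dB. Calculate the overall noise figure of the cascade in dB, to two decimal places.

6.19 dB

Convert to linear (a loss of L dB is a gain of −L dB): F_i = 10^(NF_i/10), G_i = 10^(G_i,dB/10)
  Stage 1: F_1 = 10^(3.09/10) = 2.037, G_1 = 10^(11.8/10) = 15.14
  Stage 2: F_2 = 10^(8.78/10) = 7.551, G_2 = 10^(−7.28/10) = 0.1871
  Stage 3: F_3 = 10^(7.63/10) = 5.794, G_3 = 10^(40.0/10) = 1.000×10⁴
Friis cascade:
  F = 2.037 + (7.551 − 1)/15.14 + (5.794 − 1)/2.831 = 4.163
NF = 10 log₁₀(4.163) = 6.19 dB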